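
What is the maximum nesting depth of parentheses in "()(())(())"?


Input: "()(())(())"
Tracking depth:
  Position 0 '(': depth becomes 1
  Position 1 ')': depth becomes 0
  Position 2 '(': depth becomes 1
  Position 3 '(': depth becomes 2
  Position 4 ')': depth becomes 1
  Position 5 ')': depth becomes 0
  Position 6 '(': depth becomes 1
  Position 7 '(': depth becomes 2
  Position 8 ')': depth becomes 1
  Position 9 ')': depth becomes 0
Maximum depth reached: 2

2


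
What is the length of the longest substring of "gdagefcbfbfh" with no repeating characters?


Input: "gdagefcbfbfh"
Sliding window (track last position of each char):
  Position 0 ('g'): window [0,0] length 1 -- new best
  Position 1 ('d'): window [0,1] length 2 -- new best
  Position 2 ('a'): window [0,2] length 3 -- new best
  Position 3 ('g'): repeat (last at 0), move window start to 1
  Position 3 ('g'): window [1,3] length 3
  Position 4 ('e'): window [1,4] length 4 -- new best
  Position 5 ('f'): window [1,5] length 5 -- new best
  Position 6 ('c'): window [1,6] length 6 -- new best
  Position 7 ('b'): window [1,7] length 7 -- new best
  Position 8 ('f'): repeat (last at 5), move window start to 6
  Position 8 ('f'): window [6,8] length 3
  Position 9 ('b'): repeat (last at 7), move window start to 8
  Position 9 ('b'): window [8,9] length 2
  Position 10 ('f'): repeat (last at 8), move window start to 9
  Position 10 ('f'): window [9,10] length 2
  Position 11 ('h'): window [9,11] length 3
Longest substring with no repeats: "dagefcb" with length 7

7


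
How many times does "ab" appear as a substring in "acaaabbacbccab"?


Searching for "ab" in "acaaabbacbccab"
Scanning each position:
  Position 0: "ac" => no
  Position 1: "ca" => no
  Position 2: "aa" => no
  Position 3: "aa" => no
  Position 4: "ab" => MATCH
  Position 5: "bb" => no
  Position 6: "ba" => no
  Position 7: "ac" => no
  Position 8: "cb" => no
  Position 9: "bc" => no
  Position 10: "cc" => no
  Position 11: "ca" => no
  Position 12: "ab" => MATCH
Total occurrences: 2

2


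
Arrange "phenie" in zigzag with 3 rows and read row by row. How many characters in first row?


Zigzag "phenie" into 3 rows:
Placing characters:
  'p' => row 0
  'h' => row 1
  'e' => row 2
  'n' => row 1
  'i' => row 0
  'e' => row 1
Rows:
  Row 0: "pi"
  Row 1: "hne"
  Row 2: "e"
First row length: 2

2


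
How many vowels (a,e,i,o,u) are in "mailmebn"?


Input: mailmebn
Checking each character:
  'm' at position 0: consonant
  'a' at position 1: vowel (running total: 1)
  'i' at position 2: vowel (running total: 2)
  'l' at position 3: consonant
  'm' at position 4: consonant
  'e' at position 5: vowel (running total: 3)
  'b' at position 6: consonant
  'n' at position 7: consonant
Total vowels: 3

3


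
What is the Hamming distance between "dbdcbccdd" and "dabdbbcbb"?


Comparing "dbdcbccdd" and "dabdbbcbb" position by position:
  Position 0: 'd' vs 'd' => same
  Position 1: 'b' vs 'a' => differ
  Position 2: 'd' vs 'b' => differ
  Position 3: 'c' vs 'd' => differ
  Position 4: 'b' vs 'b' => same
  Position 5: 'c' vs 'b' => differ
  Position 6: 'c' vs 'c' => same
  Position 7: 'd' vs 'b' => differ
  Position 8: 'd' vs 'b' => differ
Total differences (Hamming distance): 6

6


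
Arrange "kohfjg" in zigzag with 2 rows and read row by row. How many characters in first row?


Zigzag "kohfjg" into 2 rows:
Placing characters:
  'k' => row 0
  'o' => row 1
  'h' => row 0
  'f' => row 1
  'j' => row 0
  'g' => row 1
Rows:
  Row 0: "khj"
  Row 1: "ofg"
First row length: 3

3


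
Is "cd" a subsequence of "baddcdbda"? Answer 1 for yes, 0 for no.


Check if "cd" is a subsequence of "baddcdbda"
Greedy scan:
  Position 0 ('b'): no match needed
  Position 1 ('a'): no match needed
  Position 2 ('d'): no match needed
  Position 3 ('d'): no match needed
  Position 4 ('c'): matches sub[0] = 'c'
  Position 5 ('d'): matches sub[1] = 'd'
  Position 6 ('b'): no match needed
  Position 7 ('d'): no match needed
  Position 8 ('a'): no match needed
All 2 characters matched => is a subsequence

1


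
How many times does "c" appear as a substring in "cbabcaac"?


Searching for "c" in "cbabcaac"
Scanning each position:
  Position 0: "c" => MATCH
  Position 1: "b" => no
  Position 2: "a" => no
  Position 3: "b" => no
  Position 4: "c" => MATCH
  Position 5: "a" => no
  Position 6: "a" => no
  Position 7: "c" => MATCH
Total occurrences: 3

3


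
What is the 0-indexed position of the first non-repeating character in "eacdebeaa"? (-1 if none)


Input: eacdebeaa
Character frequencies:
  'a': 3
  'b': 1
  'c': 1
  'd': 1
  'e': 3
Scanning left to right for freq == 1:
  Position 0 ('e'): freq=3, skip
  Position 1 ('a'): freq=3, skip
  Position 2 ('c'): unique! => answer = 2

2


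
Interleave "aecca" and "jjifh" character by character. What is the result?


Interleaving "aecca" and "jjifh":
  Position 0: 'a' from first, 'j' from second => "aj"
  Position 1: 'e' from first, 'j' from second => "ej"
  Position 2: 'c' from first, 'i' from second => "ci"
  Position 3: 'c' from first, 'f' from second => "cf"
  Position 4: 'a' from first, 'h' from second => "ah"
Result: ajejcicfah

ajejcicfah


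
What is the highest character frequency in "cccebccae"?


Input: cccebccae
Character counts:
  'a': 1
  'b': 1
  'c': 5
  'e': 2
Maximum frequency: 5

5


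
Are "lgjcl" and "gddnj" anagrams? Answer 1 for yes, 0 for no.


Strings: "lgjcl", "gddnj"
Sorted first:  cgjll
Sorted second: ddgjn
Differ at position 0: 'c' vs 'd' => not anagrams

0


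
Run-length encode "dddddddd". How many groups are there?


Input: dddddddd
Scanning for consecutive runs:
  Group 1: 'd' x 8 (positions 0-7)
Total groups: 1

1


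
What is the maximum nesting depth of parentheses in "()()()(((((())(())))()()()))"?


Input: "()()()(((((())(())))()()()))"
Tracking depth:
  Position 0 '(': depth becomes 1
  Position 1 ')': depth becomes 0
  Position 2 '(': depth becomes 1
  Position 3 ')': depth becomes 0
  Position 4 '(': depth becomes 1
  Position 5 ')': depth becomes 0
  Position 6 '(': depth becomes 1
  Position 7 '(': depth becomes 2
  Position 8 '(': depth becomes 3
  Position 9 '(': depth becomes 4
  Position 10 '(': depth becomes 5
  Position 11 '(': depth becomes 6
  Position 12 ')': depth becomes 5
  Position 13 ')': depth becomes 4
  Position 14 '(': depth becomes 5
  Position 15 '(': depth becomes 6
  Position 16 ')': depth becomes 5
  Position 17 ')': depth becomes 4
  Position 18 ')': depth becomes 3
  Position 19 ')': depth becomes 2
  Position 20 '(': depth becomes 3
  Position 21 ')': depth becomes 2
  Position 22 '(': depth becomes 3
  Position 23 ')': depth becomes 2
  Position 24 '(': depth becomes 3
  Position 25 ')': depth becomes 2
  Position 26 ')': depth becomes 1
  Position 27 ')': depth becomes 0
Maximum depth reached: 6

6


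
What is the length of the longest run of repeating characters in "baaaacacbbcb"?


Input: "baaaacacbbcb"
Scanning for longest run:
  Position 1 ('a'): new char, reset run to 1
  Position 2 ('a'): continues run of 'a', length=2
  Position 3 ('a'): continues run of 'a', length=3
  Position 4 ('a'): continues run of 'a', length=4
  Position 5 ('c'): new char, reset run to 1
  Position 6 ('a'): new char, reset run to 1
  Position 7 ('c'): new char, reset run to 1
  Position 8 ('b'): new char, reset run to 1
  Position 9 ('b'): continues run of 'b', length=2
  Position 10 ('c'): new char, reset run to 1
  Position 11 ('b'): new char, reset run to 1
Longest run: 'a' with length 4

4


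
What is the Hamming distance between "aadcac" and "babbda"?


Comparing "aadcac" and "babbda" position by position:
  Position 0: 'a' vs 'b' => differ
  Position 1: 'a' vs 'a' => same
  Position 2: 'd' vs 'b' => differ
  Position 3: 'c' vs 'b' => differ
  Position 4: 'a' vs 'd' => differ
  Position 5: 'c' vs 'a' => differ
Total differences (Hamming distance): 5

5


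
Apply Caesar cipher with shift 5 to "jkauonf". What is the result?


Caesar cipher: shift "jkauonf" by 5
  'j' (pos 9) + 5 = pos 14 = 'o'
  'k' (pos 10) + 5 = pos 15 = 'p'
  'a' (pos 0) + 5 = pos 5 = 'f'
  'u' (pos 20) + 5 = pos 25 = 'z'
  'o' (pos 14) + 5 = pos 19 = 't'
  'n' (pos 13) + 5 = pos 18 = 's'
  'f' (pos 5) + 5 = pos 10 = 'k'
Result: opfztsk

opfztsk


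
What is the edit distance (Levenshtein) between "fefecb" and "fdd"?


Computing edit distance: "fefecb" -> "fdd"
DP table:
           f    d    d
      0    1    2    3
  f   1    0    1    2
  e   2    1    1    2
  f   3    2    2    2
  e   4    3    3    3
  c   5    4    4    4
  b   6    5    5    5
Edit distance = dp[6][3] = 5

5


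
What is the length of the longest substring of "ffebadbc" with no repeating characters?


Input: "ffebadbc"
Sliding window (track last position of each char):
  Position 0 ('f'): window [0,0] length 1 -- new best
  Position 1 ('f'): repeat (last at 0), move window start to 1
  Position 1 ('f'): window [1,1] length 1
  Position 2 ('e'): window [1,2] length 2 -- new best
  Position 3 ('b'): window [1,3] length 3 -- new best
  Position 4 ('a'): window [1,4] length 4 -- new best
  Position 5 ('d'): window [1,5] length 5 -- new best
  Position 6 ('b'): repeat (last at 3), move window start to 4
  Position 6 ('b'): window [4,6] length 3
  Position 7 ('c'): window [4,7] length 4
Longest substring with no repeats: "febad" with length 5

5


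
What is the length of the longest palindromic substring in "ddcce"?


Input: "ddcce"
Checking substrings for palindromes:
  [0:2] "dd" (len 2) => palindrome
  [2:4] "cc" (len 2) => palindrome
Longest palindromic substring: "dd" with length 2

2


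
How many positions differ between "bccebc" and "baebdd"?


Comparing "bccebc" and "baebdd" position by position:
  Position 0: 'b' vs 'b' => same
  Position 1: 'c' vs 'a' => DIFFER
  Position 2: 'c' vs 'e' => DIFFER
  Position 3: 'e' vs 'b' => DIFFER
  Position 4: 'b' vs 'd' => DIFFER
  Position 5: 'c' vs 'd' => DIFFER
Positions that differ: 5

5


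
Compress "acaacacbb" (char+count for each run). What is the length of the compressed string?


Input: acaacacbb
Runs:
  'a' x 1 => "a1"
  'c' x 1 => "c1"
  'a' x 2 => "a2"
  'c' x 1 => "c1"
  'a' x 1 => "a1"
  'c' x 1 => "c1"
  'b' x 2 => "b2"
Compressed: "a1c1a2c1a1c1b2"
Compressed length: 14

14


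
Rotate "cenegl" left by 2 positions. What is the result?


Input: "cenegl", rotate left by 2
First 2 characters: "ce"
Remaining characters: "negl"
Concatenate remaining + first: "negl" + "ce" = "neglce"

neglce


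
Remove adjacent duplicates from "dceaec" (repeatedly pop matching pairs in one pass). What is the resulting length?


Input: dceaec
Stack-based adjacent duplicate removal:
  Read 'd': push. Stack: d
  Read 'c': push. Stack: dc
  Read 'e': push. Stack: dce
  Read 'a': push. Stack: dcea
  Read 'e': push. Stack: dceae
  Read 'c': push. Stack: dceaec
Final stack: "dceaec" (length 6)

6


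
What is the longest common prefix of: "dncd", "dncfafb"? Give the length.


Words: dncd, dncfafb
  Position 0: all 'd' => match
  Position 1: all 'n' => match
  Position 2: all 'c' => match
  Position 3: ('d', 'f') => mismatch, stop
LCP = "dnc" (length 3)

3


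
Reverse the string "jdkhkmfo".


Input: jdkhkmfo
Reading characters right to left:
  Position 7: 'o'
  Position 6: 'f'
  Position 5: 'm'
  Position 4: 'k'
  Position 3: 'h'
  Position 2: 'k'
  Position 1: 'd'
  Position 0: 'j'
Reversed: ofmkhkdj

ofmkhkdj


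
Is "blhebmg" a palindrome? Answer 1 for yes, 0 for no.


Input: blhebmg
Reversed: gmbehlb
  Compare pos 0 ('b') with pos 6 ('g'): MISMATCH
  Compare pos 1 ('l') with pos 5 ('m'): MISMATCH
  Compare pos 2 ('h') with pos 4 ('b'): MISMATCH
Result: not a palindrome

0


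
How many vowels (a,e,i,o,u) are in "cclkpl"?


Input: cclkpl
Checking each character:
  'c' at position 0: consonant
  'c' at position 1: consonant
  'l' at position 2: consonant
  'k' at position 3: consonant
  'p' at position 4: consonant
  'l' at position 5: consonant
Total vowels: 0

0


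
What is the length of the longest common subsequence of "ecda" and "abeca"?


LCS of "ecda" and "abeca"
DP table:
           a    b    e    c    a
      0    0    0    0    0    0
  e   0    0    0    1    1    1
  c   0    0    0    1    2    2
  d   0    0    0    1    2    2
  a   0    1    1    1    2    3
LCS length = dp[4][5] = 3

3


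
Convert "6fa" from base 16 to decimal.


Input: "6fa" in base 16
Positional expansion:
  Digit '6' (value 6) x 16^2 = 1536
  Digit 'f' (value 15) x 16^1 = 240
  Digit 'a' (value 10) x 16^0 = 10
Sum = 1786

1786


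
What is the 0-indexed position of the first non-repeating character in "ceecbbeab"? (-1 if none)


Input: ceecbbeab
Character frequencies:
  'a': 1
  'b': 3
  'c': 2
  'e': 3
Scanning left to right for freq == 1:
  Position 0 ('c'): freq=2, skip
  Position 1 ('e'): freq=3, skip
  Position 2 ('e'): freq=3, skip
  Position 3 ('c'): freq=2, skip
  Position 4 ('b'): freq=3, skip
  Position 5 ('b'): freq=3, skip
  Position 6 ('e'): freq=3, skip
  Position 7 ('a'): unique! => answer = 7

7


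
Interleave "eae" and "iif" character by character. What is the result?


Interleaving "eae" and "iif":
  Position 0: 'e' from first, 'i' from second => "ei"
  Position 1: 'a' from first, 'i' from second => "ai"
  Position 2: 'e' from first, 'f' from second => "ef"
Result: eiaief

eiaief


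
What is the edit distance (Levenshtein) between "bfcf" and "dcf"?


Computing edit distance: "bfcf" -> "dcf"
DP table:
           d    c    f
      0    1    2    3
  b   1    1    2    3
  f   2    2    2    2
  c   3    3    2    3
  f   4    4    3    2
Edit distance = dp[4][3] = 2

2


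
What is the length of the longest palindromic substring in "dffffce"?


Input: "dffffce"
Checking substrings for palindromes:
  [1:5] "ffff" (len 4) => palindrome
  [1:4] "fff" (len 3) => palindrome
  [2:5] "fff" (len 3) => palindrome
  [1:3] "ff" (len 2) => palindrome
  [2:4] "ff" (len 2) => palindrome
  [3:5] "ff" (len 2) => palindrome
Longest palindromic substring: "ffff" with length 4

4


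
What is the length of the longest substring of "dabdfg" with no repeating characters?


Input: "dabdfg"
Sliding window (track last position of each char):
  Position 0 ('d'): window [0,0] length 1 -- new best
  Position 1 ('a'): window [0,1] length 2 -- new best
  Position 2 ('b'): window [0,2] length 3 -- new best
  Position 3 ('d'): repeat (last at 0), move window start to 1
  Position 3 ('d'): window [1,3] length 3
  Position 4 ('f'): window [1,4] length 4 -- new best
  Position 5 ('g'): window [1,5] length 5 -- new best
Longest substring with no repeats: "abdfg" with length 5

5


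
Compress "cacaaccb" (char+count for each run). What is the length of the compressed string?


Input: cacaaccb
Runs:
  'c' x 1 => "c1"
  'a' x 1 => "a1"
  'c' x 1 => "c1"
  'a' x 2 => "a2"
  'c' x 2 => "c2"
  'b' x 1 => "b1"
Compressed: "c1a1c1a2c2b1"
Compressed length: 12

12


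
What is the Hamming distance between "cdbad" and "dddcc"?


Comparing "cdbad" and "dddcc" position by position:
  Position 0: 'c' vs 'd' => differ
  Position 1: 'd' vs 'd' => same
  Position 2: 'b' vs 'd' => differ
  Position 3: 'a' vs 'c' => differ
  Position 4: 'd' vs 'c' => differ
Total differences (Hamming distance): 4

4


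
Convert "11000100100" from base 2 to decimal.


Input: "11000100100" in base 2
Positional expansion:
  Digit '1' (value 1) x 2^10 = 1024
  Digit '1' (value 1) x 2^9 = 512
  Digit '0' (value 0) x 2^8 = 0
  Digit '0' (value 0) x 2^7 = 0
  Digit '0' (value 0) x 2^6 = 0
  Digit '1' (value 1) x 2^5 = 32
  Digit '0' (value 0) x 2^4 = 0
  Digit '0' (value 0) x 2^3 = 0
  Digit '1' (value 1) x 2^2 = 4
  Digit '0' (value 0) x 2^1 = 0
  Digit '0' (value 0) x 2^0 = 0
Sum = 1572

1572


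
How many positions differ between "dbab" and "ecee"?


Comparing "dbab" and "ecee" position by position:
  Position 0: 'd' vs 'e' => DIFFER
  Position 1: 'b' vs 'c' => DIFFER
  Position 2: 'a' vs 'e' => DIFFER
  Position 3: 'b' vs 'e' => DIFFER
Positions that differ: 4

4


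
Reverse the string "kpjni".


Input: kpjni
Reading characters right to left:
  Position 4: 'i'
  Position 3: 'n'
  Position 2: 'j'
  Position 1: 'p'
  Position 0: 'k'
Reversed: injpk

injpk


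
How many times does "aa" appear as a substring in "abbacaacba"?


Searching for "aa" in "abbacaacba"
Scanning each position:
  Position 0: "ab" => no
  Position 1: "bb" => no
  Position 2: "ba" => no
  Position 3: "ac" => no
  Position 4: "ca" => no
  Position 5: "aa" => MATCH
  Position 6: "ac" => no
  Position 7: "cb" => no
  Position 8: "ba" => no
Total occurrences: 1

1


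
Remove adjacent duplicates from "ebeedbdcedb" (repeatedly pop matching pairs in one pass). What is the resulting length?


Input: ebeedbdcedb
Stack-based adjacent duplicate removal:
  Read 'e': push. Stack: e
  Read 'b': push. Stack: eb
  Read 'e': push. Stack: ebe
  Read 'e': matches stack top 'e' => pop. Stack: eb
  Read 'd': push. Stack: ebd
  Read 'b': push. Stack: ebdb
  Read 'd': push. Stack: ebdbd
  Read 'c': push. Stack: ebdbdc
  Read 'e': push. Stack: ebdbdce
  Read 'd': push. Stack: ebdbdced
  Read 'b': push. Stack: ebdbdcedb
Final stack: "ebdbdcedb" (length 9)

9


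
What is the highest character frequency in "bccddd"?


Input: bccddd
Character counts:
  'b': 1
  'c': 2
  'd': 3
Maximum frequency: 3

3


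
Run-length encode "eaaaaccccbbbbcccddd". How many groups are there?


Input: eaaaaccccbbbbcccddd
Scanning for consecutive runs:
  Group 1: 'e' x 1 (positions 0-0)
  Group 2: 'a' x 4 (positions 1-4)
  Group 3: 'c' x 4 (positions 5-8)
  Group 4: 'b' x 4 (positions 9-12)
  Group 5: 'c' x 3 (positions 13-15)
  Group 6: 'd' x 3 (positions 16-18)
Total groups: 6

6


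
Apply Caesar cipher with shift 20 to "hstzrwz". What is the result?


Caesar cipher: shift "hstzrwz" by 20
  'h' (pos 7) + 20 = pos 1 = 'b'
  's' (pos 18) + 20 = pos 12 = 'm'
  't' (pos 19) + 20 = pos 13 = 'n'
  'z' (pos 25) + 20 = pos 19 = 't'
  'r' (pos 17) + 20 = pos 11 = 'l'
  'w' (pos 22) + 20 = pos 16 = 'q'
  'z' (pos 25) + 20 = pos 19 = 't'
Result: bmntlqt

bmntlqt


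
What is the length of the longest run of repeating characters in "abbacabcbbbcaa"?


Input: "abbacabcbbbcaa"
Scanning for longest run:
  Position 1 ('b'): new char, reset run to 1
  Position 2 ('b'): continues run of 'b', length=2
  Position 3 ('a'): new char, reset run to 1
  Position 4 ('c'): new char, reset run to 1
  Position 5 ('a'): new char, reset run to 1
  Position 6 ('b'): new char, reset run to 1
  Position 7 ('c'): new char, reset run to 1
  Position 8 ('b'): new char, reset run to 1
  Position 9 ('b'): continues run of 'b', length=2
  Position 10 ('b'): continues run of 'b', length=3
  Position 11 ('c'): new char, reset run to 1
  Position 12 ('a'): new char, reset run to 1
  Position 13 ('a'): continues run of 'a', length=2
Longest run: 'b' with length 3

3


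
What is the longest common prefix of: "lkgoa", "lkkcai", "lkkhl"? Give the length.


Words: lkgoa, lkkcai, lkkhl
  Position 0: all 'l' => match
  Position 1: all 'k' => match
  Position 2: ('g', 'k', 'k') => mismatch, stop
LCP = "lk" (length 2)

2


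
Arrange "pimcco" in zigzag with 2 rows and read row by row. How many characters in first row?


Zigzag "pimcco" into 2 rows:
Placing characters:
  'p' => row 0
  'i' => row 1
  'm' => row 0
  'c' => row 1
  'c' => row 0
  'o' => row 1
Rows:
  Row 0: "pmc"
  Row 1: "ico"
First row length: 3

3


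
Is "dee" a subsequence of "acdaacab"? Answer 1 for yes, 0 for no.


Check if "dee" is a subsequence of "acdaacab"
Greedy scan:
  Position 0 ('a'): no match needed
  Position 1 ('c'): no match needed
  Position 2 ('d'): matches sub[0] = 'd'
  Position 3 ('a'): no match needed
  Position 4 ('a'): no match needed
  Position 5 ('c'): no match needed
  Position 6 ('a'): no match needed
  Position 7 ('b'): no match needed
Only matched 1/3 characters => not a subsequence

0


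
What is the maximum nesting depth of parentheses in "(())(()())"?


Input: "(())(()())"
Tracking depth:
  Position 0 '(': depth becomes 1
  Position 1 '(': depth becomes 2
  Position 2 ')': depth becomes 1
  Position 3 ')': depth becomes 0
  Position 4 '(': depth becomes 1
  Position 5 '(': depth becomes 2
  Position 6 ')': depth becomes 1
  Position 7 '(': depth becomes 2
  Position 8 ')': depth becomes 1
  Position 9 ')': depth becomes 0
Maximum depth reached: 2

2


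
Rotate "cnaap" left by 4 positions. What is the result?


Input: "cnaap", rotate left by 4
First 4 characters: "cnaa"
Remaining characters: "p"
Concatenate remaining + first: "p" + "cnaa" = "pcnaa"

pcnaa


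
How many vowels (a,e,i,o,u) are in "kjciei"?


Input: kjciei
Checking each character:
  'k' at position 0: consonant
  'j' at position 1: consonant
  'c' at position 2: consonant
  'i' at position 3: vowel (running total: 1)
  'e' at position 4: vowel (running total: 2)
  'i' at position 5: vowel (running total: 3)
Total vowels: 3

3


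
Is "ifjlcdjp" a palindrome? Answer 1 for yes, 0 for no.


Input: ifjlcdjp
Reversed: pjdcljfi
  Compare pos 0 ('i') with pos 7 ('p'): MISMATCH
  Compare pos 1 ('f') with pos 6 ('j'): MISMATCH
  Compare pos 2 ('j') with pos 5 ('d'): MISMATCH
  Compare pos 3 ('l') with pos 4 ('c'): MISMATCH
Result: not a palindrome

0


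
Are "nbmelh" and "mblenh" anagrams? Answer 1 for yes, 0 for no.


Strings: "nbmelh", "mblenh"
Sorted first:  behlmn
Sorted second: behlmn
Sorted forms match => anagrams

1


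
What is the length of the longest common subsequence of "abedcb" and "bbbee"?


LCS of "abedcb" and "bbbee"
DP table:
           b    b    b    e    e
      0    0    0    0    0    0
  a   0    0    0    0    0    0
  b   0    1    1    1    1    1
  e   0    1    1    1    2    2
  d   0    1    1    1    2    2
  c   0    1    1    1    2    2
  b   0    1    2    2    2    2
LCS length = dp[6][5] = 2

2


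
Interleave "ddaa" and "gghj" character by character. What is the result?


Interleaving "ddaa" and "gghj":
  Position 0: 'd' from first, 'g' from second => "dg"
  Position 1: 'd' from first, 'g' from second => "dg"
  Position 2: 'a' from first, 'h' from second => "ah"
  Position 3: 'a' from first, 'j' from second => "aj"
Result: dgdgahaj

dgdgahaj


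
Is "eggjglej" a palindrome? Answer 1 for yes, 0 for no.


Input: eggjglej
Reversed: jelgjgge
  Compare pos 0 ('e') with pos 7 ('j'): MISMATCH
  Compare pos 1 ('g') with pos 6 ('e'): MISMATCH
  Compare pos 2 ('g') with pos 5 ('l'): MISMATCH
  Compare pos 3 ('j') with pos 4 ('g'): MISMATCH
Result: not a palindrome

0


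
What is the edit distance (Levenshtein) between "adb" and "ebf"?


Computing edit distance: "adb" -> "ebf"
DP table:
           e    b    f
      0    1    2    3
  a   1    1    2    3
  d   2    2    2    3
  b   3    3    2    3
Edit distance = dp[3][3] = 3

3


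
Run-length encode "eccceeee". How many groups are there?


Input: eccceeee
Scanning for consecutive runs:
  Group 1: 'e' x 1 (positions 0-0)
  Group 2: 'c' x 3 (positions 1-3)
  Group 3: 'e' x 4 (positions 4-7)
Total groups: 3

3


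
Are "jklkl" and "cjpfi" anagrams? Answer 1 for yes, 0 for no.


Strings: "jklkl", "cjpfi"
Sorted first:  jkkll
Sorted second: cfijp
Differ at position 0: 'j' vs 'c' => not anagrams

0


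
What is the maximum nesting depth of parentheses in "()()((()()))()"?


Input: "()()((()()))()"
Tracking depth:
  Position 0 '(': depth becomes 1
  Position 1 ')': depth becomes 0
  Position 2 '(': depth becomes 1
  Position 3 ')': depth becomes 0
  Position 4 '(': depth becomes 1
  Position 5 '(': depth becomes 2
  Position 6 '(': depth becomes 3
  Position 7 ')': depth becomes 2
  Position 8 '(': depth becomes 3
  Position 9 ')': depth becomes 2
  Position 10 ')': depth becomes 1
  Position 11 ')': depth becomes 0
  Position 12 '(': depth becomes 1
  Position 13 ')': depth becomes 0
Maximum depth reached: 3

3


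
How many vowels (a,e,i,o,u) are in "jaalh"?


Input: jaalh
Checking each character:
  'j' at position 0: consonant
  'a' at position 1: vowel (running total: 1)
  'a' at position 2: vowel (running total: 2)
  'l' at position 3: consonant
  'h' at position 4: consonant
Total vowels: 2

2


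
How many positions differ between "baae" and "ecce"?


Comparing "baae" and "ecce" position by position:
  Position 0: 'b' vs 'e' => DIFFER
  Position 1: 'a' vs 'c' => DIFFER
  Position 2: 'a' vs 'c' => DIFFER
  Position 3: 'e' vs 'e' => same
Positions that differ: 3

3


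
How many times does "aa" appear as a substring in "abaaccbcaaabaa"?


Searching for "aa" in "abaaccbcaaabaa"
Scanning each position:
  Position 0: "ab" => no
  Position 1: "ba" => no
  Position 2: "aa" => MATCH
  Position 3: "ac" => no
  Position 4: "cc" => no
  Position 5: "cb" => no
  Position 6: "bc" => no
  Position 7: "ca" => no
  Position 8: "aa" => MATCH
  Position 9: "aa" => MATCH
  Position 10: "ab" => no
  Position 11: "ba" => no
  Position 12: "aa" => MATCH
Total occurrences: 4

4


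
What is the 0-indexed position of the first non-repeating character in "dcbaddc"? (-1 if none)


Input: dcbaddc
Character frequencies:
  'a': 1
  'b': 1
  'c': 2
  'd': 3
Scanning left to right for freq == 1:
  Position 0 ('d'): freq=3, skip
  Position 1 ('c'): freq=2, skip
  Position 2 ('b'): unique! => answer = 2

2


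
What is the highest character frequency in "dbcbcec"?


Input: dbcbcec
Character counts:
  'b': 2
  'c': 3
  'd': 1
  'e': 1
Maximum frequency: 3

3


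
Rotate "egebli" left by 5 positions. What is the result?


Input: "egebli", rotate left by 5
First 5 characters: "egebl"
Remaining characters: "i"
Concatenate remaining + first: "i" + "egebl" = "iegebl"

iegebl


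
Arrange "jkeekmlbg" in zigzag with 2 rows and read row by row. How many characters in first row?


Zigzag "jkeekmlbg" into 2 rows:
Placing characters:
  'j' => row 0
  'k' => row 1
  'e' => row 0
  'e' => row 1
  'k' => row 0
  'm' => row 1
  'l' => row 0
  'b' => row 1
  'g' => row 0
Rows:
  Row 0: "jeklg"
  Row 1: "kemb"
First row length: 5

5


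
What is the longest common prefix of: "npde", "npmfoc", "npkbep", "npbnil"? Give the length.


Words: npde, npmfoc, npkbep, npbnil
  Position 0: all 'n' => match
  Position 1: all 'p' => match
  Position 2: ('d', 'm', 'k', 'b') => mismatch, stop
LCP = "np" (length 2)

2


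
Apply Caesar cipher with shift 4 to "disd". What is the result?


Caesar cipher: shift "disd" by 4
  'd' (pos 3) + 4 = pos 7 = 'h'
  'i' (pos 8) + 4 = pos 12 = 'm'
  's' (pos 18) + 4 = pos 22 = 'w'
  'd' (pos 3) + 4 = pos 7 = 'h'
Result: hmwh

hmwh


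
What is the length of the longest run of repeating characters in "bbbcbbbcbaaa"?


Input: "bbbcbbbcbaaa"
Scanning for longest run:
  Position 1 ('b'): continues run of 'b', length=2
  Position 2 ('b'): continues run of 'b', length=3
  Position 3 ('c'): new char, reset run to 1
  Position 4 ('b'): new char, reset run to 1
  Position 5 ('b'): continues run of 'b', length=2
  Position 6 ('b'): continues run of 'b', length=3
  Position 7 ('c'): new char, reset run to 1
  Position 8 ('b'): new char, reset run to 1
  Position 9 ('a'): new char, reset run to 1
  Position 10 ('a'): continues run of 'a', length=2
  Position 11 ('a'): continues run of 'a', length=3
Longest run: 'b' with length 3

3


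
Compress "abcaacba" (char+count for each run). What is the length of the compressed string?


Input: abcaacba
Runs:
  'a' x 1 => "a1"
  'b' x 1 => "b1"
  'c' x 1 => "c1"
  'a' x 2 => "a2"
  'c' x 1 => "c1"
  'b' x 1 => "b1"
  'a' x 1 => "a1"
Compressed: "a1b1c1a2c1b1a1"
Compressed length: 14

14


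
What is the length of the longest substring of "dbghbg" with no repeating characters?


Input: "dbghbg"
Sliding window (track last position of each char):
  Position 0 ('d'): window [0,0] length 1 -- new best
  Position 1 ('b'): window [0,1] length 2 -- new best
  Position 2 ('g'): window [0,2] length 3 -- new best
  Position 3 ('h'): window [0,3] length 4 -- new best
  Position 4 ('b'): repeat (last at 1), move window start to 2
  Position 4 ('b'): window [2,4] length 3
  Position 5 ('g'): repeat (last at 2), move window start to 3
  Position 5 ('g'): window [3,5] length 3
Longest substring with no repeats: "dbgh" with length 4

4


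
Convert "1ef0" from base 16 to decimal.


Input: "1ef0" in base 16
Positional expansion:
  Digit '1' (value 1) x 16^3 = 4096
  Digit 'e' (value 14) x 16^2 = 3584
  Digit 'f' (value 15) x 16^1 = 240
  Digit '0' (value 0) x 16^0 = 0
Sum = 7920

7920


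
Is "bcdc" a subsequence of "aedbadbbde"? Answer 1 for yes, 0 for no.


Check if "bcdc" is a subsequence of "aedbadbbde"
Greedy scan:
  Position 0 ('a'): no match needed
  Position 1 ('e'): no match needed
  Position 2 ('d'): no match needed
  Position 3 ('b'): matches sub[0] = 'b'
  Position 4 ('a'): no match needed
  Position 5 ('d'): no match needed
  Position 6 ('b'): no match needed
  Position 7 ('b'): no match needed
  Position 8 ('d'): no match needed
  Position 9 ('e'): no match needed
Only matched 1/4 characters => not a subsequence

0


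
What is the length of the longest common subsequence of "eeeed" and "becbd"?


LCS of "eeeed" and "becbd"
DP table:
           b    e    c    b    d
      0    0    0    0    0    0
  e   0    0    1    1    1    1
  e   0    0    1    1    1    1
  e   0    0    1    1    1    1
  e   0    0    1    1    1    1
  d   0    0    1    1    1    2
LCS length = dp[5][5] = 2

2


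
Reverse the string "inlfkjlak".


Input: inlfkjlak
Reading characters right to left:
  Position 8: 'k'
  Position 7: 'a'
  Position 6: 'l'
  Position 5: 'j'
  Position 4: 'k'
  Position 3: 'f'
  Position 2: 'l'
  Position 1: 'n'
  Position 0: 'i'
Reversed: kaljkflni

kaljkflni


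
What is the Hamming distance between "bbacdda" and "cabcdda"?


Comparing "bbacdda" and "cabcdda" position by position:
  Position 0: 'b' vs 'c' => differ
  Position 1: 'b' vs 'a' => differ
  Position 2: 'a' vs 'b' => differ
  Position 3: 'c' vs 'c' => same
  Position 4: 'd' vs 'd' => same
  Position 5: 'd' vs 'd' => same
  Position 6: 'a' vs 'a' => same
Total differences (Hamming distance): 3

3


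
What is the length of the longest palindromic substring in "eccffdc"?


Input: "eccffdc"
Checking substrings for palindromes:
  [1:3] "cc" (len 2) => palindrome
  [3:5] "ff" (len 2) => palindrome
Longest palindromic substring: "cc" with length 2

2


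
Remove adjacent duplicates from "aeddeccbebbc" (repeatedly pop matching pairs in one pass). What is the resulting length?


Input: aeddeccbebbc
Stack-based adjacent duplicate removal:
  Read 'a': push. Stack: a
  Read 'e': push. Stack: ae
  Read 'd': push. Stack: aed
  Read 'd': matches stack top 'd' => pop. Stack: ae
  Read 'e': matches stack top 'e' => pop. Stack: a
  Read 'c': push. Stack: ac
  Read 'c': matches stack top 'c' => pop. Stack: a
  Read 'b': push. Stack: ab
  Read 'e': push. Stack: abe
  Read 'b': push. Stack: abeb
  Read 'b': matches stack top 'b' => pop. Stack: abe
  Read 'c': push. Stack: abec
Final stack: "abec" (length 4)

4


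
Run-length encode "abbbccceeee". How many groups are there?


Input: abbbccceeee
Scanning for consecutive runs:
  Group 1: 'a' x 1 (positions 0-0)
  Group 2: 'b' x 3 (positions 1-3)
  Group 3: 'c' x 3 (positions 4-6)
  Group 4: 'e' x 4 (positions 7-10)
Total groups: 4

4


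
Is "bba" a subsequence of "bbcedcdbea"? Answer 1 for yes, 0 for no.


Check if "bba" is a subsequence of "bbcedcdbea"
Greedy scan:
  Position 0 ('b'): matches sub[0] = 'b'
  Position 1 ('b'): matches sub[1] = 'b'
  Position 2 ('c'): no match needed
  Position 3 ('e'): no match needed
  Position 4 ('d'): no match needed
  Position 5 ('c'): no match needed
  Position 6 ('d'): no match needed
  Position 7 ('b'): no match needed
  Position 8 ('e'): no match needed
  Position 9 ('a'): matches sub[2] = 'a'
All 3 characters matched => is a subsequence

1


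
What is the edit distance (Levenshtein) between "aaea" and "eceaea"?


Computing edit distance: "aaea" -> "eceaea"
DP table:
           e    c    e    a    e    a
      0    1    2    3    4    5    6
  a   1    1    2    3    3    4    5
  a   2    2    2    3    3    4    4
  e   3    2    3    2    3    3    4
  a   4    3    3    3    2    3    3
Edit distance = dp[4][6] = 3

3


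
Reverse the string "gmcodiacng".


Input: gmcodiacng
Reading characters right to left:
  Position 9: 'g'
  Position 8: 'n'
  Position 7: 'c'
  Position 6: 'a'
  Position 5: 'i'
  Position 4: 'd'
  Position 3: 'o'
  Position 2: 'c'
  Position 1: 'm'
  Position 0: 'g'
Reversed: gncaidocmg

gncaidocmg


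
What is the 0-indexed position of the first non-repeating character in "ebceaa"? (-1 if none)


Input: ebceaa
Character frequencies:
  'a': 2
  'b': 1
  'c': 1
  'e': 2
Scanning left to right for freq == 1:
  Position 0 ('e'): freq=2, skip
  Position 1 ('b'): unique! => answer = 1

1


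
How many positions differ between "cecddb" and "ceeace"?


Comparing "cecddb" and "ceeace" position by position:
  Position 0: 'c' vs 'c' => same
  Position 1: 'e' vs 'e' => same
  Position 2: 'c' vs 'e' => DIFFER
  Position 3: 'd' vs 'a' => DIFFER
  Position 4: 'd' vs 'c' => DIFFER
  Position 5: 'b' vs 'e' => DIFFER
Positions that differ: 4

4


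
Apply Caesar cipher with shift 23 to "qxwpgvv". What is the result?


Caesar cipher: shift "qxwpgvv" by 23
  'q' (pos 16) + 23 = pos 13 = 'n'
  'x' (pos 23) + 23 = pos 20 = 'u'
  'w' (pos 22) + 23 = pos 19 = 't'
  'p' (pos 15) + 23 = pos 12 = 'm'
  'g' (pos 6) + 23 = pos 3 = 'd'
  'v' (pos 21) + 23 = pos 18 = 's'
  'v' (pos 21) + 23 = pos 18 = 's'
Result: nutmdss

nutmdss


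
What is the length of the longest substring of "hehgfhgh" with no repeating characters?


Input: "hehgfhgh"
Sliding window (track last position of each char):
  Position 0 ('h'): window [0,0] length 1 -- new best
  Position 1 ('e'): window [0,1] length 2 -- new best
  Position 2 ('h'): repeat (last at 0), move window start to 1
  Position 2 ('h'): window [1,2] length 2
  Position 3 ('g'): window [1,3] length 3 -- new best
  Position 4 ('f'): window [1,4] length 4 -- new best
  Position 5 ('h'): repeat (last at 2), move window start to 3
  Position 5 ('h'): window [3,5] length 3
  Position 6 ('g'): repeat (last at 3), move window start to 4
  Position 6 ('g'): window [4,6] length 3
  Position 7 ('h'): repeat (last at 5), move window start to 6
  Position 7 ('h'): window [6,7] length 2
Longest substring with no repeats: "ehgf" with length 4

4


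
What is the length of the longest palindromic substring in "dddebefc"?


Input: "dddebefc"
Checking substrings for palindromes:
  [0:3] "ddd" (len 3) => palindrome
  [3:6] "ebe" (len 3) => palindrome
  [0:2] "dd" (len 2) => palindrome
  [1:3] "dd" (len 2) => palindrome
Longest palindromic substring: "ddd" with length 3

3


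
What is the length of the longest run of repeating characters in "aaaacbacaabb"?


Input: "aaaacbacaabb"
Scanning for longest run:
  Position 1 ('a'): continues run of 'a', length=2
  Position 2 ('a'): continues run of 'a', length=3
  Position 3 ('a'): continues run of 'a', length=4
  Position 4 ('c'): new char, reset run to 1
  Position 5 ('b'): new char, reset run to 1
  Position 6 ('a'): new char, reset run to 1
  Position 7 ('c'): new char, reset run to 1
  Position 8 ('a'): new char, reset run to 1
  Position 9 ('a'): continues run of 'a', length=2
  Position 10 ('b'): new char, reset run to 1
  Position 11 ('b'): continues run of 'b', length=2
Longest run: 'a' with length 4

4


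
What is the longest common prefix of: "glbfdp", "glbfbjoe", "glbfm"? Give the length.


Words: glbfdp, glbfbjoe, glbfm
  Position 0: all 'g' => match
  Position 1: all 'l' => match
  Position 2: all 'b' => match
  Position 3: all 'f' => match
  Position 4: ('d', 'b', 'm') => mismatch, stop
LCP = "glbf" (length 4)

4


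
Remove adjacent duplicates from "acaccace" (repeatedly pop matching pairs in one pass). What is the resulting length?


Input: acaccace
Stack-based adjacent duplicate removal:
  Read 'a': push. Stack: a
  Read 'c': push. Stack: ac
  Read 'a': push. Stack: aca
  Read 'c': push. Stack: acac
  Read 'c': matches stack top 'c' => pop. Stack: aca
  Read 'a': matches stack top 'a' => pop. Stack: ac
  Read 'c': matches stack top 'c' => pop. Stack: a
  Read 'e': push. Stack: ae
Final stack: "ae" (length 2)

2


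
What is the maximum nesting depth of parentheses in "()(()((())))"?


Input: "()(()((())))"
Tracking depth:
  Position 0 '(': depth becomes 1
  Position 1 ')': depth becomes 0
  Position 2 '(': depth becomes 1
  Position 3 '(': depth becomes 2
  Position 4 ')': depth becomes 1
  Position 5 '(': depth becomes 2
  Position 6 '(': depth becomes 3
  Position 7 '(': depth becomes 4
  Position 8 ')': depth becomes 3
  Position 9 ')': depth becomes 2
  Position 10 ')': depth becomes 1
  Position 11 ')': depth becomes 0
Maximum depth reached: 4

4


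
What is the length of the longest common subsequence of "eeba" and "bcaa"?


LCS of "eeba" and "bcaa"
DP table:
           b    c    a    a
      0    0    0    0    0
  e   0    0    0    0    0
  e   0    0    0    0    0
  b   0    1    1    1    1
  a   0    1    1    2    2
LCS length = dp[4][4] = 2

2


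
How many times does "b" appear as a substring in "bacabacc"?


Searching for "b" in "bacabacc"
Scanning each position:
  Position 0: "b" => MATCH
  Position 1: "a" => no
  Position 2: "c" => no
  Position 3: "a" => no
  Position 4: "b" => MATCH
  Position 5: "a" => no
  Position 6: "c" => no
  Position 7: "c" => no
Total occurrences: 2

2


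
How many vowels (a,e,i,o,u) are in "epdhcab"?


Input: epdhcab
Checking each character:
  'e' at position 0: vowel (running total: 1)
  'p' at position 1: consonant
  'd' at position 2: consonant
  'h' at position 3: consonant
  'c' at position 4: consonant
  'a' at position 5: vowel (running total: 2)
  'b' at position 6: consonant
Total vowels: 2

2


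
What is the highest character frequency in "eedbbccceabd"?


Input: eedbbccceabd
Character counts:
  'a': 1
  'b': 3
  'c': 3
  'd': 2
  'e': 3
Maximum frequency: 3

3


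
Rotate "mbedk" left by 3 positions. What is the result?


Input: "mbedk", rotate left by 3
First 3 characters: "mbe"
Remaining characters: "dk"
Concatenate remaining + first: "dk" + "mbe" = "dkmbe"

dkmbe


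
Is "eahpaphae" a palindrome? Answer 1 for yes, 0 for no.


Input: eahpaphae
Reversed: eahpaphae
  Compare pos 0 ('e') with pos 8 ('e'): match
  Compare pos 1 ('a') with pos 7 ('a'): match
  Compare pos 2 ('h') with pos 6 ('h'): match
  Compare pos 3 ('p') with pos 5 ('p'): match
Result: palindrome

1


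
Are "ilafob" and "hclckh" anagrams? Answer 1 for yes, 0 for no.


Strings: "ilafob", "hclckh"
Sorted first:  abfilo
Sorted second: cchhkl
Differ at position 0: 'a' vs 'c' => not anagrams

0


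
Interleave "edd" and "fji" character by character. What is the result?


Interleaving "edd" and "fji":
  Position 0: 'e' from first, 'f' from second => "ef"
  Position 1: 'd' from first, 'j' from second => "dj"
  Position 2: 'd' from first, 'i' from second => "di"
Result: efdjdi

efdjdi


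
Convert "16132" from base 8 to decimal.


Input: "16132" in base 8
Positional expansion:
  Digit '1' (value 1) x 8^4 = 4096
  Digit '6' (value 6) x 8^3 = 3072
  Digit '1' (value 1) x 8^2 = 64
  Digit '3' (value 3) x 8^1 = 24
  Digit '2' (value 2) x 8^0 = 2
Sum = 7258

7258


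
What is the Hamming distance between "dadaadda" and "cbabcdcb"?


Comparing "dadaadda" and "cbabcdcb" position by position:
  Position 0: 'd' vs 'c' => differ
  Position 1: 'a' vs 'b' => differ
  Position 2: 'd' vs 'a' => differ
  Position 3: 'a' vs 'b' => differ
  Position 4: 'a' vs 'c' => differ
  Position 5: 'd' vs 'd' => same
  Position 6: 'd' vs 'c' => differ
  Position 7: 'a' vs 'b' => differ
Total differences (Hamming distance): 7

7
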